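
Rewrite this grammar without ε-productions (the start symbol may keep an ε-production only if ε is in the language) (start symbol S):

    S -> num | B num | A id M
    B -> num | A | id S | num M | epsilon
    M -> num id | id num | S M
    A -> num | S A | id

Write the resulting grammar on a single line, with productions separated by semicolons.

Nullable nonterminals: {B}.
ε ∉ L(G), so no ε-production is kept.

S -> num | B num | A id M; B -> num | A | id S | num M; M -> num id | id num | S M; A -> num | S A | id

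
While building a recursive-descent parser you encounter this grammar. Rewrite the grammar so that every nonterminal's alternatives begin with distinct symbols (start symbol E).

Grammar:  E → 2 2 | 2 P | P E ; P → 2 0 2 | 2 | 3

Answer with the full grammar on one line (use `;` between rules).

E has alternatives sharing prefix '2': factor to E → 2 E' with E' → 2 | P.
P has alternatives sharing prefix '2': factor to P → 2 P' with P' → 0 2 | ε.

E → P E | 2 E'; P → 3 | 2 P'; E' → 2 | P; P' → 0 2 | ε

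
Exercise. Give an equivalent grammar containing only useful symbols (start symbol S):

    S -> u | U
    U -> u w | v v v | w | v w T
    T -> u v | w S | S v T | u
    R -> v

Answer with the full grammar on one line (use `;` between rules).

Generating nonterminals: {R, S, T, U}.
Reachable from S after that: {S, T, U}.
Removed useless symbols: {R} and every production mentioning them.

S -> u | U; U -> u w | v v v | w | v w T; T -> u v | w S | S v T | u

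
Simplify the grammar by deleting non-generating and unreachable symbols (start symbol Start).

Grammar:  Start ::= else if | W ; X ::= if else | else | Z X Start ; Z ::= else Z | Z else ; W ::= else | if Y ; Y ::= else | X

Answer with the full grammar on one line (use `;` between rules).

Generating nonterminals: {Start, W, X, Y}.
Reachable from Start after that: {Start, W, X, Y}.
Removed useless symbols: {Z} and every production mentioning them.

Start ::= else if | W; X ::= if else | else; W ::= else | if Y; Y ::= else | X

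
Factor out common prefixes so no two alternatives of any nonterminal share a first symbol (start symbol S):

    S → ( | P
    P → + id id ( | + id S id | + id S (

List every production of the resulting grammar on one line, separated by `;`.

S → ( | P; P → + id P'; P' → id ( | S P''; P'' → id | (

P has alternatives sharing prefix '+ id': factor to P → + id P' with P' → id ( | S id | S (.
P' has alternatives sharing prefix 'S': factor to P' → S P'' with P'' → id | (.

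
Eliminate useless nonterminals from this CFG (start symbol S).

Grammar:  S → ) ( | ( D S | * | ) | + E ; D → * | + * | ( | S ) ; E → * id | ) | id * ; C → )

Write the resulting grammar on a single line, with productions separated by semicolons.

S → ) ( | ( D S | * | ) | + E; D → * | + * | ( | S ); E → * id | ) | id *

Generating nonterminals: {C, D, E, S}.
Reachable from S after that: {D, E, S}.
Removed useless symbols: {C} and every production mentioning them.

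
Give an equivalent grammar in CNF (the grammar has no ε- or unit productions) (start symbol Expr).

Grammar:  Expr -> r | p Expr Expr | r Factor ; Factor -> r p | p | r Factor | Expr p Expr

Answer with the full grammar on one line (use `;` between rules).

Introduce a nonterminal for each terminal appearing in a rule of length ≥ 2: X1 → p, X2 → r.
Binarize each right-hand side of length ≥ 3 by chaining fresh nonterminals (Y1, Y2, …): affected rules were Expr → X1 Expr Expr; Factor → Expr X1 Expr.

Expr -> r | X1 Y1 | X2 Factor; Factor -> X2 X1 | p | X2 Factor | Expr Y2; X1 -> p; X2 -> r; Y1 -> Expr Expr; Y2 -> X1 Expr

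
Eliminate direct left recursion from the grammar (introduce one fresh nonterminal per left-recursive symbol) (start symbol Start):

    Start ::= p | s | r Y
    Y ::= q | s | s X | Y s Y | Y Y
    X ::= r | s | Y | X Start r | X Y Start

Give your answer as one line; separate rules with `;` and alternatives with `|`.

Start ::= p | s | r Y; Y ::= q Y1 | s Y1 | s X Y1; X ::= r X1 | s X1 | Y X1; Y1 ::= s Y Y1 | Y Y1 | ε; X1 ::= Start r X1 | Y Start X1 | ε

Directly left-recursive nonterminals: Y, X.
For Y: α = {s Y, Y}, β = {q, s, s X}. Rewrite as Y → β Y1 and Y1 → α Y1 | ε.
For X: α = {Start r, Y Start}, β = {r, s, Y}. Rewrite as X → β X1 and X1 → α X1 | ε.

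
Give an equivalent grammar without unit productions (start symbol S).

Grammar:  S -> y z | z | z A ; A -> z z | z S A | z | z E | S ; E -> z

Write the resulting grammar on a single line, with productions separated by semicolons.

S -> y z | z | z A; A -> y z | z | z A | z z | z S A | z E; E -> z

Unit pairs: A ⇒* {S}.
Replace each nonterminal's rules with the union of the non-unit rules of every nonterminal it unit-derives.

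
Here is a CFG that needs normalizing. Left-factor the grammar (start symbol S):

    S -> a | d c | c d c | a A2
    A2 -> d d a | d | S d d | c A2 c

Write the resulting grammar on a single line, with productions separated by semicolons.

S has alternatives sharing prefix 'a': factor to S → a S' with S' → ε | A2.
A2 has alternatives sharing prefix 'd': factor to A2 → d A2' with A2' → d a | ε.

S -> d c | c d c | a S'; A2 -> S d d | c A2 c | d A2'; S' -> ε | A2; A2' -> d a | ε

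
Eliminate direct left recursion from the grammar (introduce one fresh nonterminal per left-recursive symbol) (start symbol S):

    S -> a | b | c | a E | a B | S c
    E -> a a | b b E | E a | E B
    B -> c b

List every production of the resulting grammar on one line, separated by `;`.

S -> a S' | b S' | c S' | a E S' | a B S'; E -> a a E' | b b E E'; B -> c b; S' -> c S' | ε; E' -> a E' | B E' | ε

S, E are directly left-recursive.
For S: α = {c}, β = {a, b, c, a E, a B}. Rewrite as S → β S' and S' → α S' | ε.
For E: α = {a, B}, β = {a a, b b E}. Rewrite as E → β E' and E' → α E' | ε.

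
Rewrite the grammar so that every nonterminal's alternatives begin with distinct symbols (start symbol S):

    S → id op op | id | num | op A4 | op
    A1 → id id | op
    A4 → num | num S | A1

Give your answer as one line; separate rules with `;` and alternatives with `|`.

S has alternatives sharing prefix 'id': factor to S → id S' with S' → op op | ε.
S has alternatives sharing prefix 'op': factor to S → op S'' with S'' → A4 | ε.
A4 has alternatives sharing prefix 'num': factor to A4 → num A4' with A4' → ε | S.

S → num | id S' | op S''; A1 → id id | op; A4 → A1 | num A4'; S' → op op | ε; S'' → A4 | ε; A4' → ε | S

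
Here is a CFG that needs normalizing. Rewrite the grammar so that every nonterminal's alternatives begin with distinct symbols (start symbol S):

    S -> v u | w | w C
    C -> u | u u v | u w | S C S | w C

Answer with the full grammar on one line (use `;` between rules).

S -> v u | w S'; C -> S C S | w C | u C'; S' -> ε | C; C' -> ε | u v | w

S has alternatives sharing prefix 'w': factor to S → w S' with S' → ε | C.
C has alternatives sharing prefix 'u': factor to C → u C' with C' → ε | u v | w.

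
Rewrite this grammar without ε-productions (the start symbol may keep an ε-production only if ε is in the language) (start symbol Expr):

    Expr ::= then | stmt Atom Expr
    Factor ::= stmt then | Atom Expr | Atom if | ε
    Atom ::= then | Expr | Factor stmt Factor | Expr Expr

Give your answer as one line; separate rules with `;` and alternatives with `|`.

Nullable nonterminals: {Factor}.
ε ∉ L(G), so no ε-production is kept.
Add the nullable-subset variants: Atom → Factor stmt Factor gives Factor stmt Factor | Factor stmt | stmt Factor | stmt.

Expr ::= then | stmt Atom Expr; Factor ::= stmt then | Atom Expr | Atom if; Atom ::= then | Expr | Factor stmt Factor | Factor stmt | stmt Factor | stmt | Expr Expr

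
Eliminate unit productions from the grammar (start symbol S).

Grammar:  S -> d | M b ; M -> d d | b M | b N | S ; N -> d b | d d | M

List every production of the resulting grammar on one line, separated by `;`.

S -> d | M b; M -> d | M b | d d | b M | b N; N -> d | M b | d b | d d | b M | b N

Unit pairs: M ⇒* {S}; N ⇒* {M, S}.
For each unit pair (A, B), copy every non-unit production of B to A, then drop all unit productions.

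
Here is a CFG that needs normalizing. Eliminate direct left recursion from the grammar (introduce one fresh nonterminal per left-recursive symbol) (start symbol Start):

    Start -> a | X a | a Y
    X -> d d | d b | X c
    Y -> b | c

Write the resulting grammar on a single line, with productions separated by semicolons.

Start -> a | X a | a Y; X -> d d X1 | d b X1; Y -> b | c; X1 -> c X1 | ε

Directly left-recursive nonterminal: X.
For X: α = {c}, β = {d d, d b}. Rewrite as X → β X1 and X1 → α X1 | ε.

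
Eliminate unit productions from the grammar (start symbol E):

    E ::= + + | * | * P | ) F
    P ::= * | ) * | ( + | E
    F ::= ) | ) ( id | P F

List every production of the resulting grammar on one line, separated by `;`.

E ::= + + | * | * P | ) F; P ::= + + | * | * P | ) F | ) * | ( +; F ::= ) | ) ( id | P F

Unit pairs: P ⇒* {E}.
For each unit pair (A, B), copy every non-unit production of B to A, then drop all unit productions.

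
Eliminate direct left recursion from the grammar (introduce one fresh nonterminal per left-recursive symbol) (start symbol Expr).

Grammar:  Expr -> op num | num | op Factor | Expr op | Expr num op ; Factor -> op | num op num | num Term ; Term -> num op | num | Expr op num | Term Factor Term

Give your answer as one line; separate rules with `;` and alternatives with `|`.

Expr -> op num Expr1 | num Expr1 | op Factor Expr1; Factor -> op | num op num | num Term; Term -> num op Term1 | num Term1 | Expr op num Term1; Expr1 -> op Expr1 | num op Expr1 | epsilon; Term1 -> Factor Term Term1 | epsilon

Directly left-recursive nonterminals: Expr, Term.
For Expr: α = {op, num op}, β = {op num, num, op Factor}. Rewrite as Expr → β Expr1 and Expr1 → α Expr1 | ε.
For Term: α = {Factor Term}, β = {num op, num, Expr op num}. Rewrite as Term → β Term1 and Term1 → α Term1 | ε.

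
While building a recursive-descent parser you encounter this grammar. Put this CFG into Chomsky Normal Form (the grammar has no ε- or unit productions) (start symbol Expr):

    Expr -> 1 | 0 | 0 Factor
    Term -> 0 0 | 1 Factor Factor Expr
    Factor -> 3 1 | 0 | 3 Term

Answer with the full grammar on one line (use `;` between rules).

Introduce a nonterminal for each terminal appearing in a rule of length ≥ 2: X1 → 0, X2 → 1, X3 → 3.
Binarize each right-hand side of length ≥ 3 by chaining fresh nonterminals (Y1, Y2, …): affected rules were Term → X2 Factor Factor Expr.

Expr -> 1 | 0 | X1 Factor; Term -> X1 X1 | X2 Y1; Factor -> X3 X2 | 0 | X3 Term; X1 -> 0; X2 -> 1; X3 -> 3; Y1 -> Factor Y2; Y2 -> Factor Expr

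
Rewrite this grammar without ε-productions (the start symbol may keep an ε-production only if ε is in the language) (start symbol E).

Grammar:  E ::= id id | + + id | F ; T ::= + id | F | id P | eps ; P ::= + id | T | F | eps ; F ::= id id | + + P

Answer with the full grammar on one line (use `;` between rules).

E ::= id id | + + id | F; T ::= + id | F | id P | id; P ::= + id | T | F; F ::= id id | + + P | + +

Nullable nonterminals: {P, T}.
ε ∉ L(G), so no ε-production is kept.
Expand every rule over subsets of its nullable positions: T → id P gives id P | id. F → + + P gives + + P | + +.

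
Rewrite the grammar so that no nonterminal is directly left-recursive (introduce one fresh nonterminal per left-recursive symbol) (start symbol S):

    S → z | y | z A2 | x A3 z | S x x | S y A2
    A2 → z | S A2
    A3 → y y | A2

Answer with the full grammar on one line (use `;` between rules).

S → z S' | y S' | z A2 S' | x A3 z S'; A2 → z | S A2; A3 → y y | A2; S' → x x S' | y A2 S' | ε

Left recursion appears on S.
For S: α = {x x, y A2}, β = {z, y, z A2, x A3 z}. Rewrite as S → β S' and S' → α S' | ε.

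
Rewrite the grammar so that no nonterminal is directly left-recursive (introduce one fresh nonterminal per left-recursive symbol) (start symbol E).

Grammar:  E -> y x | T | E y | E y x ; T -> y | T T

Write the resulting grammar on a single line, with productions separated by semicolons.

Directly left-recursive nonterminals: E, T.
For E: α = {y, y x}, β = {y x, T}. Rewrite as E → β E' and E' → α E' | ε.
For T: α = {T}, β = {y}. Rewrite as T → β T' and T' → α T' | ε.

E -> y x E' | T E'; T -> y T'; E' -> y E' | y x E' | epsilon; T' -> T T' | epsilon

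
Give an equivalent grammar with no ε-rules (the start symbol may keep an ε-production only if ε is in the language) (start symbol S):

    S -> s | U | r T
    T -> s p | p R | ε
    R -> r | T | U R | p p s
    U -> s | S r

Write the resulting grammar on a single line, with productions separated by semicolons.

S -> s | U | r T | r; T -> s p | p R | p; R -> r | T | U R | U | p p s; U -> s | S r

The nullable symbols are {R, T}.
ε ∉ L(G), so no ε-production is kept.
Expand every rule over subsets of its nullable positions: S → r T gives r T | r. T → p R gives p R | p. R → U R gives U R | U.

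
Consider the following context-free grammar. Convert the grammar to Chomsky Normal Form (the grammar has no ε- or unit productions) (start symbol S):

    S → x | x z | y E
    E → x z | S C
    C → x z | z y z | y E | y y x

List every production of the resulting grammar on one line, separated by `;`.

Introduce a nonterminal for each terminal appearing in a rule of length ≥ 2: X1 → x, X2 → z, X3 → y.
Binarize each right-hand side of length ≥ 3 by chaining fresh nonterminals (Y1, Y2, …): affected rules were C → X2 X3 X2; C → X3 X3 X1.

S → x | X1 X2 | X3 E; E → X1 X2 | S C; C → X1 X2 | X2 Y1 | X3 E | X3 Y2; X1 → x; X2 → z; X3 → y; Y1 → X3 X2; Y2 → X3 X1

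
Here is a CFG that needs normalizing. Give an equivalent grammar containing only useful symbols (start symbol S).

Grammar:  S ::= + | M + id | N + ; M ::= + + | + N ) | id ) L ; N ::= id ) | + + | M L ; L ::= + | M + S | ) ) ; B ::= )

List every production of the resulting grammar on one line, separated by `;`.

S ::= + | M + id | N +; M ::= + + | + N ) | id ) L; N ::= id ) | + + | M L; L ::= + | M + S | ) )

Generating nonterminals: {B, L, M, N, S}.
Reachable from S after that: {L, M, N, S}.
Removed useless symbols: {B} and every production mentioning them.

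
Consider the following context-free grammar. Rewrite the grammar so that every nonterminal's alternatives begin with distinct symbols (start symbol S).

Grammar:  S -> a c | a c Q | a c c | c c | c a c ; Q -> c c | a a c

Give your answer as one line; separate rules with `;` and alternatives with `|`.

S has alternatives sharing prefix 'a c': factor to S → a c S' with S' → ε | Q | c.
S has alternatives sharing prefix 'c': factor to S → c S'' with S'' → c | a c.

S -> a c S' | c S''; Q -> c c | a a c; S' -> ε | Q | c; S'' -> c | a c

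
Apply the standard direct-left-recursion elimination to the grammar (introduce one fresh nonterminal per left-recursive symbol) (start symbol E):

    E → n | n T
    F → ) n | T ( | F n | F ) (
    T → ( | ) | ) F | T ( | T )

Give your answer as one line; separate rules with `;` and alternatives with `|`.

E → n | n T; F → ) n F' | T ( F'; T → ( T' | ) T' | ) F T'; F' → n F' | ) ( F' | ε; T' → ( T' | ) T' | ε

Directly left-recursive nonterminals: F, T.
For F: α = {n, ) (}, β = {) n, T (}. Rewrite as F → β F' and F' → α F' | ε.
For T: α = {(, )}, β = {(, ), ) F}. Rewrite as T → β T' and T' → α T' | ε.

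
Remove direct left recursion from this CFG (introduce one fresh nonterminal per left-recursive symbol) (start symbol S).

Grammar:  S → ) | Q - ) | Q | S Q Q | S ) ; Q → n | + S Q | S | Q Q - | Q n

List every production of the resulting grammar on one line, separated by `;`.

S → ) S' | Q - ) S' | Q S'; Q → n Q' | + S Q Q' | S Q'; S' → Q Q S' | ) S' | ε; Q' → Q - Q' | n Q' | ε

S, Q are directly left-recursive.
For S: α = {Q Q, )}, β = {), Q - ), Q}. Rewrite as S → β S' and S' → α S' | ε.
For Q: α = {Q -, n}, β = {n, + S Q, S}. Rewrite as Q → β Q' and Q' → α Q' | ε.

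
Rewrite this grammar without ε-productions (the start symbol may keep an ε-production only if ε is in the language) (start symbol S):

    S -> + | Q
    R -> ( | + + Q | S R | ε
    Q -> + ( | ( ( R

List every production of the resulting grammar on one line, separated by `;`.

Nullable nonterminals: {R}.
ε ∉ L(G), so no ε-production is kept.
Expand every rule over subsets of its nullable positions: R → S R gives S R | S. Q → ( ( R gives ( ( R | ( (.

S -> + | Q; R -> ( | + + Q | S R | S; Q -> + ( | ( ( R | ( (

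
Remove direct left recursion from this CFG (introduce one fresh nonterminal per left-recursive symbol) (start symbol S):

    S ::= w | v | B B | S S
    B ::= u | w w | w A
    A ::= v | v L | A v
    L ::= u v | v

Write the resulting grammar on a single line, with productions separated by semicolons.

S, A are directly left-recursive.
For S: α = {S}, β = {w, v, B B}. Rewrite as S → β S' and S' → α S' | ε.
For A: α = {v}, β = {v, v L}. Rewrite as A → β A' and A' → α A' | ε.

S ::= w S' | v S' | B B S'; B ::= u | w w | w A; A ::= v A' | v L A'; L ::= u v | v; S' ::= S S' | ε; A' ::= v A' | ε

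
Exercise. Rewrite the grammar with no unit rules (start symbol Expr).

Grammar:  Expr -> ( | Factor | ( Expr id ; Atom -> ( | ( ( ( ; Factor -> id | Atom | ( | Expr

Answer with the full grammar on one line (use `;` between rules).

Expr -> ( | ( ( ( | id | ( Expr id; Atom -> ( | ( ( (; Factor -> ( | ( ( ( | id | ( Expr id

Unit pairs: Expr ⇒* {Atom, Factor}; Factor ⇒* {Atom, Expr}.
For each unit pair (A, B), copy every non-unit production of B to A, then drop all unit productions.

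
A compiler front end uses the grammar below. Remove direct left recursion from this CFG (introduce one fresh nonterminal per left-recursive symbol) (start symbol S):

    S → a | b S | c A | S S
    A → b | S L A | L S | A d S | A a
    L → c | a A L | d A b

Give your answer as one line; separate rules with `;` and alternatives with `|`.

Left recursion appears on S, A.
For S: α = {S}, β = {a, b S, c A}. Rewrite as S → β S' and S' → α S' | ε.
For A: α = {d S, a}, β = {b, S L A, L S}. Rewrite as A → β A' and A' → α A' | ε.

S → a S' | b S S' | c A S'; A → b A' | S L A A' | L S A'; L → c | a A L | d A b; S' → S S' | ε; A' → d S A' | a A' | ε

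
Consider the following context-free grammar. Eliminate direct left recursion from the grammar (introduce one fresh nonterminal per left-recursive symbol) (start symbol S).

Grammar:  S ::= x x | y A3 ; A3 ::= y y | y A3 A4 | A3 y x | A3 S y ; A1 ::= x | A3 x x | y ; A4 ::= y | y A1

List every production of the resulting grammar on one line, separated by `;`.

A3 is directly left-recursive.
For A3: α = {y x, S y}, β = {y y, y A3 A4}. Rewrite as A3 → β A3' and A3' → α A3' | ε.

S ::= x x | y A3; A3 ::= y y A3' | y A3 A4 A3'; A1 ::= x | A3 x x | y; A4 ::= y | y A1; A3' ::= y x A3' | S y A3' | ε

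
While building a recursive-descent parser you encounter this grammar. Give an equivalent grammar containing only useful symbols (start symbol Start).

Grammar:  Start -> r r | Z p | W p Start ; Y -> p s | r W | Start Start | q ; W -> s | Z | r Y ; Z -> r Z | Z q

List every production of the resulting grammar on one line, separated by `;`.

Start -> r r | W p Start; Y -> p s | r W | Start Start | q; W -> s | r Y

Generating nonterminals: {Start, W, Y}.
Reachable from Start after that: {Start, W, Y}.
Removed useless symbols: {Z} and every production mentioning them.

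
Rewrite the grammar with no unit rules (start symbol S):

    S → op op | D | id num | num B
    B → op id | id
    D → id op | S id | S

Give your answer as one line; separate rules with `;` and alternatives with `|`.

Unit pairs: D ⇒* {S}; S ⇒* {D}.
For each unit pair (A, B), copy every non-unit production of B to A, then drop all unit productions.

S → id op | S id | op op | id num | num B; B → op id | id; D → op op | id num | num B | id op | S id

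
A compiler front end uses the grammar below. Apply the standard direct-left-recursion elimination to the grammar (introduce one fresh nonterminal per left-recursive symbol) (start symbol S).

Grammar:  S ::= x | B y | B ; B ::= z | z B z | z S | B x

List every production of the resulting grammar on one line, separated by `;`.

S ::= x | B y | B; B ::= z B' | z B z B' | z S B'; B' ::= x B' | ε

B is directly left-recursive.
For B: α = {x}, β = {z, z B z, z S}. Rewrite as B → β B' and B' → α B' | ε.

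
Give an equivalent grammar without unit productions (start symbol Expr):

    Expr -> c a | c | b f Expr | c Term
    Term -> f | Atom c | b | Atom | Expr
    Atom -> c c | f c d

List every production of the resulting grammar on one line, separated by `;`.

Unit pairs: Term ⇒* {Atom, Expr}.
Replace each nonterminal's rules with the union of the non-unit rules of every nonterminal it unit-derives.

Expr -> c a | c | b f Expr | c Term; Term -> f | Atom c | b | c c | f c d | c a | c | b f Expr | c Term; Atom -> c c | f c d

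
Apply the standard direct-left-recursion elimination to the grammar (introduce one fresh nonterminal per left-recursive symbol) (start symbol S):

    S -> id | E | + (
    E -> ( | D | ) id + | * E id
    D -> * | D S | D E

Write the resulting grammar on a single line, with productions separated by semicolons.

Left recursion appears on D.
For D: α = {S, E}, β = {*}. Rewrite as D → β D' and D' → α D' | ε.

S -> id | E | + (; E -> ( | D | ) id + | * E id; D -> * D'; D' -> S D' | E D' | ε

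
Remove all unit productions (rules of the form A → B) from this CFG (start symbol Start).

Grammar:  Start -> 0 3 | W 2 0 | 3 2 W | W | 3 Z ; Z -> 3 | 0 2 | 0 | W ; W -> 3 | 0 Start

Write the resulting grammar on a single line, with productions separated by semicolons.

Unit pairs: Start ⇒* {W}; Z ⇒* {W}.
For every A with A ⇒* B via unit rules, add B's non-unit alternatives to A; then delete every rule of the form X → Y.

Start -> 0 3 | W 2 0 | 3 2 W | 3 Z | 3 | 0 Start; Z -> 3 | 0 2 | 0 | 0 Start; W -> 3 | 0 Start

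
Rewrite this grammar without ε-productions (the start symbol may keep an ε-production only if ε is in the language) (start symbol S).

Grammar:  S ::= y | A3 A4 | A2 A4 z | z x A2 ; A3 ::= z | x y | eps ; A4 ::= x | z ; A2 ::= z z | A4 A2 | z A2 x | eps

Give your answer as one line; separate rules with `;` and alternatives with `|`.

Nullable nonterminals: {A2, A3}.
ε ∉ L(G), so no ε-production is kept.
Add the nullable-subset variants: S → A3 A4 gives A3 A4 | A4. S → A2 A4 z gives A2 A4 z | A4 z. S → z x A2 gives z x A2 | z x. A2 → A4 A2 gives A4 A2 | A4.

S ::= y | A3 A4 | A4 | A2 A4 z | A4 z | z x A2 | z x; A3 ::= z | x y; A4 ::= x | z; A2 ::= z z | A4 A2 | A4 | z A2 x | z x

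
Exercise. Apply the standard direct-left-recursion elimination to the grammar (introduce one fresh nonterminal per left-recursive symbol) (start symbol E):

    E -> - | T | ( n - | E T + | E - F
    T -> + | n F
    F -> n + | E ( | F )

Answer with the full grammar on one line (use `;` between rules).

E -> - E' | T E' | ( n - E'; T -> + | n F; F -> n + F' | E ( F'; E' -> T + E' | - F E' | eps; F' -> ) F' | eps

E, F are directly left-recursive.
For E: α = {T +, - F}, β = {-, T, ( n -}. Rewrite as E → β E' and E' → α E' | ε.
For F: α = {)}, β = {n +, E (}. Rewrite as F → β F' and F' → α F' | ε.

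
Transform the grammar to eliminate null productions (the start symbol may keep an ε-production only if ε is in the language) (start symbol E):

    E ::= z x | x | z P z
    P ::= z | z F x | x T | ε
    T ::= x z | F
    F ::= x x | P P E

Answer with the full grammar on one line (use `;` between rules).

E ::= z x | x | z P z | z z; P ::= z | z F x | x T; T ::= x z | F; F ::= x x | P P E | P E | E

Nullable nonterminals: {P}.
ε ∉ L(G), so no ε-production is kept.
For each production, add variants omitting each subset of nullable occurrences: E → z P z gives z P z | z z. F → P P E gives P P E | P E | E.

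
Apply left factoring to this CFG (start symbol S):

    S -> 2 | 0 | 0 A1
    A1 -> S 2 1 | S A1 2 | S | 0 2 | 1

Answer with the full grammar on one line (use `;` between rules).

S -> 2 | 0 S'; A1 -> 0 2 | 1 | S A1'; S' -> ε | A1; A1' -> 2 1 | A1 2 | ε

S has alternatives sharing prefix '0': factor to S → 0 S' with S' → ε | A1.
A1 has alternatives sharing prefix 'S': factor to A1 → S A1' with A1' → 2 1 | A1 2 | ε.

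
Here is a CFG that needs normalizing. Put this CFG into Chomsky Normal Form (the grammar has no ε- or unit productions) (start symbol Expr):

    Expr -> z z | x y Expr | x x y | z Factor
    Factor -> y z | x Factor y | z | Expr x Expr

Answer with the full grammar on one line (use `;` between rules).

Expr -> X1 X1 | X2 Y1 | X2 Y2 | X1 Factor; Factor -> X3 X1 | X2 Y3 | z | Expr Y4; X1 -> z; X2 -> x; X3 -> y; Y1 -> X3 Expr; Y2 -> X2 X3; Y3 -> Factor X3; Y4 -> X2 Expr

Introduce a nonterminal for each terminal appearing in a rule of length ≥ 2: X1 → z, X2 → x, X3 → y.
Binarize each right-hand side of length ≥ 3 by chaining fresh nonterminals (Y1, Y2, …): affected rules were Expr → X2 X3 Expr; Expr → X2 X2 X3; Factor → X2 Factor X3; Factor → Expr X2 Expr.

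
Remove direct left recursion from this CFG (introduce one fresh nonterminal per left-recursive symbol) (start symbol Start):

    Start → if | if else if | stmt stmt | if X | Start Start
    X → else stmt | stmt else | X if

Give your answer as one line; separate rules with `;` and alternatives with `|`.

Start → if Start1 | if else if Start1 | stmt stmt Start1 | if X Start1; X → else stmt X1 | stmt else X1; Start1 → Start Start1 | ε; X1 → if X1 | ε

Directly left-recursive nonterminals: Start, X.
For Start: α = {Start}, β = {if, if else if, stmt stmt, if X}. Rewrite as Start → β Start1 and Start1 → α Start1 | ε.
For X: α = {if}, β = {else stmt, stmt else}. Rewrite as X → β X1 and X1 → α X1 | ε.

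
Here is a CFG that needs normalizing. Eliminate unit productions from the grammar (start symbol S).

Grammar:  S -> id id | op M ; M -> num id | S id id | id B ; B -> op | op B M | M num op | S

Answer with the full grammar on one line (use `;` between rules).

S -> id id | op M; M -> num id | S id id | id B; B -> op | op B M | M num op | id id | op M

Unit pairs: B ⇒* {S}.
For every A with A ⇒* B via unit rules, add B's non-unit alternatives to A; then delete every rule of the form X → Y.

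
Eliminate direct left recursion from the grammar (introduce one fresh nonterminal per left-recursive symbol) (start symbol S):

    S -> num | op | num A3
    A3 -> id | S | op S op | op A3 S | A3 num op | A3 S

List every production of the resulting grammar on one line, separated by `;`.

Directly left-recursive nonterminal: A3.
For A3: α = {num op, S}, β = {id, S, op S op, op A3 S}. Rewrite as A3 → β A3' and A3' → α A3' | ε.

S -> num | op | num A3; A3 -> id A3' | S A3' | op S op A3' | op A3 S A3'; A3' -> num op A3' | S A3' | ε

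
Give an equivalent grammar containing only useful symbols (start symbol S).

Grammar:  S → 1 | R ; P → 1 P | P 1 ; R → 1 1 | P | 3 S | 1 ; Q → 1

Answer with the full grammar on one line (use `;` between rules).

Generating nonterminals: {Q, R, S}.
Reachable from S after that: {R, S}.
Removed useless symbols: {P, Q} and every production mentioning them.

S → 1 | R; R → 1 1 | 3 S | 1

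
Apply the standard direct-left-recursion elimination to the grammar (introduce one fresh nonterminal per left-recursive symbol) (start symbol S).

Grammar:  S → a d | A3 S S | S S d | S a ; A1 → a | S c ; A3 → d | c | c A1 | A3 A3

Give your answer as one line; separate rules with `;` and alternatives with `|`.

S → a d S' | A3 S S S'; A1 → a | S c; A3 → d A3' | c A3' | c A1 A3'; S' → S d S' | a S' | ε; A3' → A3 A3' | ε

Directly left-recursive nonterminals: S, A3.
For S: α = {S d, a}, β = {a d, A3 S S}. Rewrite as S → β S' and S' → α S' | ε.
For A3: α = {A3}, β = {d, c, c A1}. Rewrite as A3 → β A3' and A3' → α A3' | ε.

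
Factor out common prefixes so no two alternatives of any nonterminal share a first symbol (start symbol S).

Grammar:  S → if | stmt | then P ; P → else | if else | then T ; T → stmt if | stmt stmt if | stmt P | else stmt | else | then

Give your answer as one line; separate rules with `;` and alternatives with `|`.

T has alternatives sharing prefix 'stmt': factor to T → stmt T' with T' → if | stmt if | P.
T has alternatives sharing prefix 'else': factor to T → else T'' with T'' → stmt | ε.

S → if | stmt | then P; P → else | if else | then T; T → then | stmt T' | else T''; T' → if | stmt if | P; T'' → stmt | eps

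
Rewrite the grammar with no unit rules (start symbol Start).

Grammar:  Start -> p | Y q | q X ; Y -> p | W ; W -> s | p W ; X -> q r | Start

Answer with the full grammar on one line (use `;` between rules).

Unit pairs: X ⇒* {Start}; Y ⇒* {W}.
For every A with A ⇒* B via unit rules, add B's non-unit alternatives to A; then delete every rule of the form X → Y.

Start -> p | Y q | q X; Y -> s | p W | p; W -> s | p W; X -> p | Y q | q X | q r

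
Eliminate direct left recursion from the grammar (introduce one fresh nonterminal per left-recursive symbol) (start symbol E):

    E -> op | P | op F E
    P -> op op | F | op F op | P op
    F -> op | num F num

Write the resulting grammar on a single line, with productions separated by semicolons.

E -> op | P | op F E; P -> op op P' | F P' | op F op P'; F -> op | num F num; P' -> op P' | ε

P is directly left-recursive.
For P: α = {op}, β = {op op, F, op F op}. Rewrite as P → β P' and P' → α P' | ε.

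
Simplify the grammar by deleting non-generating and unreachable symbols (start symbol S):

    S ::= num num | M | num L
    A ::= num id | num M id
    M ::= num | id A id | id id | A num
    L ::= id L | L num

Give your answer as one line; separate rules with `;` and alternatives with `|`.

S ::= num num | M; A ::= num id | num M id; M ::= num | id A id | id id | A num

Generating nonterminals: {A, M, S}.
Reachable from S after that: {A, M, S}.
Removed useless symbols: {L} and every production mentioning them.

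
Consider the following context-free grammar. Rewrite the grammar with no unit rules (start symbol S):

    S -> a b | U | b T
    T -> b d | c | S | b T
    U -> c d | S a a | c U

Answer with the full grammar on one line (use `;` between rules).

S -> c d | S a a | c U | a b | b T; T -> c d | S a a | c U | a b | b T | b d | c; U -> c d | S a a | c U

Unit pairs: S ⇒* {U}; T ⇒* {S, U}.
Replace each nonterminal's rules with the union of the non-unit rules of every nonterminal it unit-derives.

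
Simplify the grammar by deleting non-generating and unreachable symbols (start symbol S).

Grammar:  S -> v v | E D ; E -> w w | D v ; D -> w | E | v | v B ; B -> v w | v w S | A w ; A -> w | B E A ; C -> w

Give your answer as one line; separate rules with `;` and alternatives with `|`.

Generating nonterminals: {A, B, C, D, E, S}.
Reachable from S after that: {A, B, D, E, S}.
Removed useless symbols: {C} and every production mentioning them.

S -> v v | E D; E -> w w | D v; D -> w | E | v | v B; B -> v w | v w S | A w; A -> w | B E A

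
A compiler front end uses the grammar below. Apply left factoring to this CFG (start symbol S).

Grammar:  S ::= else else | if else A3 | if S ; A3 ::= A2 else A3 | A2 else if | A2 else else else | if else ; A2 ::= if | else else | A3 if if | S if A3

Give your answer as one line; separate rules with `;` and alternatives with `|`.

S ::= else else | if S'; A3 ::= if else | A2 else A3'; A2 ::= if | else else | A3 if if | S if A3; S' ::= else A3 | S; A3' ::= A3 | if | else else

S has alternatives sharing prefix 'if': factor to S → if S' with S' → else A3 | S.
A3 has alternatives sharing prefix 'A2 else': factor to A3 → A2 else A3' with A3' → A3 | if | else else.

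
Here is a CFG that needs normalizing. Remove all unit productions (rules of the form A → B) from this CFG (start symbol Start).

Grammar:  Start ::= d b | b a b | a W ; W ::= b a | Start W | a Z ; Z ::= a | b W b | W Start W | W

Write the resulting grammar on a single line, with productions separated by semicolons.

Unit pairs: Z ⇒* {W}.
For each unit pair (A, B), copy every non-unit production of B to A, then drop all unit productions.

Start ::= d b | b a b | a W; W ::= b a | Start W | a Z; Z ::= a | b W b | W Start W | b a | Start W | a Z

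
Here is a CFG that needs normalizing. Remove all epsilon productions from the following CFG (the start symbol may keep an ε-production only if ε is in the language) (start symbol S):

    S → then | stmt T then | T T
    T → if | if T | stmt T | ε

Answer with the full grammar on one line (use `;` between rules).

S → then | stmt T then | stmt then | T T | T | ε; T → if | if T | stmt T | stmt

The nullable symbols are {S, T}.
ε ∈ L(G) since S is nullable, so keep S → ε.
Expand every rule over subsets of its nullable positions: S → stmt T then gives stmt T then | stmt then. S → T T gives T T | T. T → stmt T gives stmt T | stmt.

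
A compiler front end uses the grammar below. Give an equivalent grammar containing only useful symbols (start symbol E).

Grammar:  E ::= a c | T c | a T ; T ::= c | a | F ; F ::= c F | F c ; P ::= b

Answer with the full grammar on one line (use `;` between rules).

Generating nonterminals: {E, P, T}.
Reachable from E after that: {E, T}.
Removed useless symbols: {F, P} and every production mentioning them.

E ::= a c | T c | a T; T ::= c | a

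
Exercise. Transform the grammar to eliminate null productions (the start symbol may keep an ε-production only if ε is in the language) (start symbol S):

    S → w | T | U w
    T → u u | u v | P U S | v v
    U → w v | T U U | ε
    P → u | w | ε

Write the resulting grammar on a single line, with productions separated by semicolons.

S → w | T | U w; T → u u | u v | P U S | P S | U S | S | v v; U → w v | T U U | T U | T; P → u | w

The nullable symbols are {P, U}.
ε ∉ L(G), so no ε-production is kept.
Expand every rule over subsets of its nullable positions: T → P U S gives P U S | P S | U S | S. U → T U U gives T U U | T U | T.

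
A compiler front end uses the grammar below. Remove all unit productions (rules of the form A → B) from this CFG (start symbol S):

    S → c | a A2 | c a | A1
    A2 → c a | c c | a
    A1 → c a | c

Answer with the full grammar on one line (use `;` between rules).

Unit pairs: S ⇒* {A1}.
Replace each nonterminal's rules with the union of the non-unit rules of every nonterminal it unit-derives.

S → c a | c | a A2; A2 → c a | c c | a; A1 → c a | c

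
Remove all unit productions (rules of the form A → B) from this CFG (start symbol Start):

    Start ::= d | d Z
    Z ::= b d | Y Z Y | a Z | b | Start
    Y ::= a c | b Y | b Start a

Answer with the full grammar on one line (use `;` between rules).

Start ::= d | d Z; Z ::= b d | Y Z Y | a Z | b | d | d Z; Y ::= a c | b Y | b Start a

Unit pairs: Z ⇒* {Start}.
For each unit pair (A, B), copy every non-unit production of B to A, then drop all unit productions.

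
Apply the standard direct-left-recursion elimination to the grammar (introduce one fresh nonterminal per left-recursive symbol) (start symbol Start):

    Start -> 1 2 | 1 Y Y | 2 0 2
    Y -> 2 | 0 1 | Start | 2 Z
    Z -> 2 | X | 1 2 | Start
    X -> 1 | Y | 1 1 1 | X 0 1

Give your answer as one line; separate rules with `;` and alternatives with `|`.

X is directly left-recursive.
For X: α = {0 1}, β = {1, Y, 1 1 1}. Rewrite as X → β X1 and X1 → α X1 | ε.

Start -> 1 2 | 1 Y Y | 2 0 2; Y -> 2 | 0 1 | Start | 2 Z; Z -> 2 | X | 1 2 | Start; X -> 1 X1 | Y X1 | 1 1 1 X1; X1 -> 0 1 X1 | epsilon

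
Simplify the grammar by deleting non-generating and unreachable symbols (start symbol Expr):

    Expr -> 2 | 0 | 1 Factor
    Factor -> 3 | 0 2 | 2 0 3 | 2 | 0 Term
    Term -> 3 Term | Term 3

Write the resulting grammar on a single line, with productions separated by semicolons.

Expr -> 2 | 0 | 1 Factor; Factor -> 3 | 0 2 | 2 0 3 | 2

Generating nonterminals: {Expr, Factor}.
Reachable from Expr after that: {Expr, Factor}.
Removed useless symbols: {Term} and every production mentioning them.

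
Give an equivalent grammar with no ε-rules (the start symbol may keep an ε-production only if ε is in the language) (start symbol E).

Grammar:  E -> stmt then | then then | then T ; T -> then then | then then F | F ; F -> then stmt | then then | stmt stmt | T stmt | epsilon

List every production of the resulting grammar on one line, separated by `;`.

E -> stmt then | then then | then T | then; T -> then then | then then F | F; F -> then stmt | then then | stmt stmt | T stmt | stmt

Nullable set = {F, T}.
ε ∉ L(G), so no ε-production is kept.
Expand every rule over subsets of its nullable positions: E → then T gives then T | then. F → T stmt gives T stmt | stmt.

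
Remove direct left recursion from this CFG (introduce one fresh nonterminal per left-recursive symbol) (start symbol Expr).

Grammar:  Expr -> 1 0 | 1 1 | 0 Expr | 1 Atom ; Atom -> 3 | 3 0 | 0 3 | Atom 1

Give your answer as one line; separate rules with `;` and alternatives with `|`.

Expr -> 1 0 | 1 1 | 0 Expr | 1 Atom; Atom -> 3 Atom1 | 3 0 Atom1 | 0 3 Atom1; Atom1 -> 1 Atom1 | epsilon

Left recursion appears on Atom.
For Atom: α = {1}, β = {3, 3 0, 0 3}. Rewrite as Atom → β Atom1 and Atom1 → α Atom1 | ε.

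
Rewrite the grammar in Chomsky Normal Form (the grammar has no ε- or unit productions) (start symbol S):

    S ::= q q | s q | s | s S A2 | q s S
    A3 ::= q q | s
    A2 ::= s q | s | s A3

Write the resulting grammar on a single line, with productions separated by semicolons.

S ::= X1 X1 | X2 X1 | s | X2 Y1 | X1 Y2; A3 ::= X1 X1 | s; A2 ::= X2 X1 | s | X2 A3; X1 ::= q; X2 ::= s; Y1 ::= S A2; Y2 ::= X2 S

Introduce a nonterminal for each terminal appearing in a rule of length ≥ 2: X1 → q, X2 → s.
Binarize each right-hand side of length ≥ 3 by chaining fresh nonterminals (Y1, Y2, …): affected rules were S → X2 S A2; S → X1 X2 S.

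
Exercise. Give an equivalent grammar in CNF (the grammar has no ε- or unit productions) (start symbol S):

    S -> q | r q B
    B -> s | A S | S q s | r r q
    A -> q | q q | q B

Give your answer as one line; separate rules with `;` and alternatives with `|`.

S -> q | X1 Y1; B -> s | A S | S Y2 | X1 Y3; A -> q | X2 X2 | X2 B; X1 -> r; X2 -> q; X3 -> s; Y1 -> X2 B; Y2 -> X2 X3; Y3 -> X1 X2

Introduce a nonterminal for each terminal appearing in a rule of length ≥ 2: X1 → r, X2 → q, X3 → s.
Binarize each right-hand side of length ≥ 3 by chaining fresh nonterminals (Y1, Y2, …): affected rules were S → X1 X2 B; B → S X2 X3; B → X1 X1 X2.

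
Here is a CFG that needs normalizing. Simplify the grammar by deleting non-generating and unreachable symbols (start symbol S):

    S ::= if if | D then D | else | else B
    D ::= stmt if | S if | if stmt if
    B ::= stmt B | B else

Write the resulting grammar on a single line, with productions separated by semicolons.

S ::= if if | D then D | else; D ::= stmt if | S if | if stmt if

Generating nonterminals: {D, S}.
Reachable from S after that: {D, S}.
Removed useless symbols: {B} and every production mentioning them.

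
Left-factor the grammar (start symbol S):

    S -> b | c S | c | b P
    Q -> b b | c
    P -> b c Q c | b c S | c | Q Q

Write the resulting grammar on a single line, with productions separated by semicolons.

S has alternatives sharing prefix 'b': factor to S → b S' with S' → ε | P.
S has alternatives sharing prefix 'c': factor to S → c S'' with S'' → S | ε.
P has alternatives sharing prefix 'b c': factor to P → b c P' with P' → Q c | S.

S -> b S' | c S''; Q -> b b | c; P -> c | Q Q | b c P'; S' -> eps | P; S'' -> S | eps; P' -> Q c | S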